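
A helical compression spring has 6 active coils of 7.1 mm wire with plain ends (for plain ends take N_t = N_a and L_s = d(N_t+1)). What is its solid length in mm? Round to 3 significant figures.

plain ends: N_t = N_a = 6
L_s = d·(N_t+1) = 7.1 × 7 = 49.7 mm

49.7 mm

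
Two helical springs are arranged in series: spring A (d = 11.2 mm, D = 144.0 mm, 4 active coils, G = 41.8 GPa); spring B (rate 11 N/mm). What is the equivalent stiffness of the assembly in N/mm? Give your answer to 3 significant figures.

4.23 N/mm

k_A = Gd⁴/(8D³N_a) = (41.8×10³)(11.2⁴)/(8·144.0³·4) = 6.8835 N/mm
Series: 1/k_eq = 1/6.8835 + 1/11 = 0.23618; k_eq = 4.234 N/mm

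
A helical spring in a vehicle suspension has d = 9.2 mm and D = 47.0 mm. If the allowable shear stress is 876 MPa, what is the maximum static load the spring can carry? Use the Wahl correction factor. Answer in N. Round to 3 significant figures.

4370 N

C = D/d = 47.0/9.2 = 5.1087
K_W = (4C−1)/(4C−4) + 0.615/C = 19.435/16.435 + 0.1204 = 1.3029
τ_max = K·8FD/(πd³) → F_max = τ_allow·πd³/(8DK)
F_max = 876·π·9.2³/(8·47.0·1.3029) = 2.143e+06/489.9 = 4374.3 N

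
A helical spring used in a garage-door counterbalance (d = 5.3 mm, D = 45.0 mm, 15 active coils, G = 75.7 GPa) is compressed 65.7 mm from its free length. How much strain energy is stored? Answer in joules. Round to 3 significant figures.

k = Gd⁴/(8D³N_a) = (75.7×10³)(5.3⁴)/(8·45.0³·15) = 5.4624 N/mm
U = ½kδ² = 0.5 × 5.4624 × 65.7² = 11789 N·mm = 11.789 J

11.8 J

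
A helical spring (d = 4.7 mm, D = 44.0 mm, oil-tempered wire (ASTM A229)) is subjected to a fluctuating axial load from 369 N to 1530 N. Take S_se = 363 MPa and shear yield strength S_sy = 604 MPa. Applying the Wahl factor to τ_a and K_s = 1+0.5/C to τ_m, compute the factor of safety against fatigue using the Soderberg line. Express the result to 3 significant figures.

C = D/d = 44.0/4.7 = 9.3617; K_W = (4C−1)/(4C−4)+0.615/C = 1.1554; K_s = 1+0.5/C = 1.0534
F_a = (F_max−F_min)/2 = 580.5 N; F_m = (F_max+F_min)/2 = 949.5 N
τ_a = K_W·8F_aD/(πd³) = 1.1554 × 626.47 = 723.82 MPa
τ_m = K_s·8F_mD/(πd³) = 1.0534 × 1024.7 = 1079.4 MPa
Soderberg: 1/n_f = τ_a/S_se + τ_m/S_sy = 723.82/363 + 1079.4/604 = 1.99399 + 1.78712 = 3.7811
n_f = 1/3.7811 = 0.2645

0.264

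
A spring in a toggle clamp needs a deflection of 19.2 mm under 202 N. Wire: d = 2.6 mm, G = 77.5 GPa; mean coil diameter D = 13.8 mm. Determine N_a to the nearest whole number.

Required rate k = F/δ = 202/19.2 = 10.521 N/mm
N_a = Gd⁴/(8D³k) = (77.5×10³ × 2.6⁴)/(8 × 13.8³ × 10.521)
    = 3.54156e+06 / 221196 = 16.01 → 16 coils

16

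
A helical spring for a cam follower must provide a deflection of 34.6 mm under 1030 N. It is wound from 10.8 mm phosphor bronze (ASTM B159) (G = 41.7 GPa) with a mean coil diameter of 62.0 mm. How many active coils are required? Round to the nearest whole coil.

10

Required rate k = F/δ = 1030/34.6 = 29.769 N/mm
N_a = Gd⁴/(8D³k) = (41.7×10³ × 10.8⁴)/(8 × 62.0³ × 29.769)
    = 5.67324e+08 / 5.67579e+07 = 9.996 → 10 coils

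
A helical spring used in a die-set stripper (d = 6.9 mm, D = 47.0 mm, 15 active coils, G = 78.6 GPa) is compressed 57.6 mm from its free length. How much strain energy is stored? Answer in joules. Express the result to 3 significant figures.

23.7 J

k = Gd⁴/(8D³N_a) = (78.6×10³)(6.9⁴)/(8·47.0³·15) = 14.3 N/mm
U = ½kδ² = 0.5 × 14.3 × 57.6² = 23722 N·mm = 23.722 J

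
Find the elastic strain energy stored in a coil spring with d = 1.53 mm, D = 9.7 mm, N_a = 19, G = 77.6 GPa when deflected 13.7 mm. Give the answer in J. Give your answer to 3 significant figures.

0.288 J

k = Gd⁴/(8D³N_a) = (77.6×10³)(1.53⁴)/(8·9.7³·19) = 3.0653 N/mm
U = ½kδ² = 0.5 × 3.0653 × 13.7² = 287.66 N·mm = 0.28766 J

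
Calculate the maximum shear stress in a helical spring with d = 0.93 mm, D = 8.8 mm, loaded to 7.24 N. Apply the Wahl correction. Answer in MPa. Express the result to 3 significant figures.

233 MPa

Spring index C = D/d = 8.8/0.93 = 9.4624
K_W = (4C−1)/(4C−4) + 0.615/C = 36.849/33.849 + 0.0650 = 1.1536
τ₀ = 8FD/(πd³) = 8·7.24·8.8/(π·0.93³) = 509.696/2.527 = 201.7 MPa
τ_max = K·τ₀ = 1.1536 × 201.7 = 232.69 MPa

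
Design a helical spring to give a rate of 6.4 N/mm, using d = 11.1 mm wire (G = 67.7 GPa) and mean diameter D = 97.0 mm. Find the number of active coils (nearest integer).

N_a = Gd⁴/(8D³k) = (67.7×10³ × 11.1⁴)/(8 × 97.0³ × 6.4)
    = 1.02773e+09 / 4.67289e+07 = 21.99 → 22 coils

22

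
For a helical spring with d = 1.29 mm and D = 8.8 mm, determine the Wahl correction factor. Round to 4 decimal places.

C = D/d = 8.8/1.29 = 6.8217
K_W = (4C−1)/(4C−4) + 0.615/C = 26.287/23.287 + 0.0902 = 1.2190

1.2190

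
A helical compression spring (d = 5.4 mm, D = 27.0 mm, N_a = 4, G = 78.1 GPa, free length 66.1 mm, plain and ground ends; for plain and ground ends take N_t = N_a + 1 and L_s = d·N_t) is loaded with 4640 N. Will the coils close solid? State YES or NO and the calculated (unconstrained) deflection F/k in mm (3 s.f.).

k = Gd⁴/(8D³N_a) = (78.1×10³)(5.4⁴)/(8·27.0³·4) = 105.44 N/mm
N_t = 5; L_s = 5.4·5 = 27 mm; δ_solid = L₀ − L_s = 66.1 − 27 = 39.1 mm
δ = F/k = 4640/105.44 = 44.008 mm
δ ≥ δ_solid → spring goes solid

YES, δ = 44.0 mm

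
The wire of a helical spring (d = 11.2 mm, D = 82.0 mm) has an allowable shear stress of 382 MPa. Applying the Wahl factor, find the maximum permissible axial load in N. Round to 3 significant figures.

C = D/d = 82.0/11.2 = 7.3214
K_W = (4C−1)/(4C−4) + 0.615/C = 28.286/25.286 + 0.0840 = 1.2026
τ_max = K·8FD/(πd³) → F_max = τ_allow·πd³/(8DK)
F_max = 382·π·11.2³/(8·82.0·1.2026) = 1.686e+06/788.93 = 2137.1 N

2140 N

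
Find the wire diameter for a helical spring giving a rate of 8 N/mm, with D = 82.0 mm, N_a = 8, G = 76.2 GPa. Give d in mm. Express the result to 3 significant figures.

d = (8D³N_a·k / G)^(1/4) = (8·82.0³·8·8 / (76.2×10³))^0.25
  = (3704.7)^0.25 = 7.8017 mm

7.80 mm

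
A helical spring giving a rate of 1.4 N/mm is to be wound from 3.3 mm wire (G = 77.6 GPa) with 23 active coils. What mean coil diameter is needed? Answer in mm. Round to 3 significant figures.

D = (Gd⁴/(8N_a·k))^(1/3) = (77.6×10³·3.3⁴/(8·23·1.4))^(1/3)
  = (35724.9)^(1/3) = 32.9350 mm

32.9 mm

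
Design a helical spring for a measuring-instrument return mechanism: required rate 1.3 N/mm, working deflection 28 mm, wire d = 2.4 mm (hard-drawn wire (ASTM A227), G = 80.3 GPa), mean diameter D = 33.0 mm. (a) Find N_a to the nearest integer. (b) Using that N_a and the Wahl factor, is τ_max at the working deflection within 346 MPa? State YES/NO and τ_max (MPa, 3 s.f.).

(a) 7 coils; (b) YES, τ_max = 249 MPa

N_a = Gd⁴/(8D³k) = (80.3×10³)(2.4⁴)/(8·33.0³·1.3) = 7.128 → N_a = 7
Actual rate k = Gd⁴/(8D³·7) = 1.3238 N/mm
Working load F = kδ = 1.3238·28 = 37.067 N
C = 33.0/2.4 = 13.7500; K_W = (4C−1)/(4C−4)+0.615/C = 1.1036
τ_max = K_W·8FD/(πd³) = 1.1036·225.32 = 248.66 MPa
τ_max ≤ 346 MPa → acceptable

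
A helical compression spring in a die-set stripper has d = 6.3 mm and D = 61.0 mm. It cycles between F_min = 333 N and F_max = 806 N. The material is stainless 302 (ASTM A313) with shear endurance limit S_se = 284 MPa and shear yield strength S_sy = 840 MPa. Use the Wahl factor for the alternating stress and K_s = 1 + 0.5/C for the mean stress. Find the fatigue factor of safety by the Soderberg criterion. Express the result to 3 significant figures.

0.964

C = D/d = 61.0/6.3 = 9.6825; K_W = (4C−1)/(4C−4)+0.615/C = 1.1499; K_s = 1+0.5/C = 1.0516
F_a = (F_max−F_min)/2 = 236.5 N; F_m = (F_max+F_min)/2 = 569.5 N
τ_a = K_W·8F_aD/(πd³) = 1.1499 × 146.92 = 168.94 MPa
τ_m = K_s·8F_mD/(πd³) = 1.0516 × 353.79 = 372.06 MPa
Soderberg: 1/n_f = τ_a/S_se + τ_m/S_sy = 168.94/284 + 372.06/840 = 0.59487 + 0.44292 = 1.0378
n_f = 1/1.0378 = 0.9636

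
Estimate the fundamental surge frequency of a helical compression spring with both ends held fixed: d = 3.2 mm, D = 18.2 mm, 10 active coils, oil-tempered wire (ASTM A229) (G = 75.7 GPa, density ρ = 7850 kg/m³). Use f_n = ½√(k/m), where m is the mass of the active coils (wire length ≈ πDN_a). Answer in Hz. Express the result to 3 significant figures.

k = Gd⁴/(8D³N_a) = (75.7×10³)(3.2⁴)/(8·18.2³·10) = 16.459 N/mm = 16459 N/m
Wire length L = πDN_a = π·18.2·10 = 571.77 mm
m = ρ·(πd²/4)·L = 7850 × 8.0425×10⁻⁶ m² × 0.57177 m = 0.036098 kg
f_n = ½√(k/m) = 0.5·√(16459/0.036098) = 0.5·√(4.5594e+05) = 337.62 Hz

338 Hz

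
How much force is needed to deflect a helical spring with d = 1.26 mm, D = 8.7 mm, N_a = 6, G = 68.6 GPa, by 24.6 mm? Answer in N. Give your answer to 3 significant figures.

135 N

k = Gd⁴/(8D³N_a) = (68.6×10³)(1.26⁴)/(8·8.7³·6) = 5.4703 N/mm
F = k·δ = 5.4703 × 24.6 = 134.57 N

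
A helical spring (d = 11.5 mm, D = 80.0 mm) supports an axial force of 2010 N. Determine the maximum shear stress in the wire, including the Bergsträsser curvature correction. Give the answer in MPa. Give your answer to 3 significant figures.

323 MPa

Spring index C = D/d = 80.0/11.5 = 6.9565
K_B = (4C+2)/(4C−3) = 29.826/24.826 = 1.2014
τ₀ = 8FD/(πd³) = 8·2010·80.0/(π·11.5³) = 1.2864e+06/4778 = 269.24 MPa
τ_max = K·τ₀ = 1.2014 × 269.24 = 323.46 MPa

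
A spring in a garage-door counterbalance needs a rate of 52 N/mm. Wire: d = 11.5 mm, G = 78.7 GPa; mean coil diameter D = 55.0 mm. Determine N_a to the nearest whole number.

20

N_a = Gd⁴/(8D³k) = (78.7×10³ × 11.5⁴)/(8 × 55.0³ × 52)
    = 1.37647e+09 / 6.9212e+07 = 19.89 → 20 coils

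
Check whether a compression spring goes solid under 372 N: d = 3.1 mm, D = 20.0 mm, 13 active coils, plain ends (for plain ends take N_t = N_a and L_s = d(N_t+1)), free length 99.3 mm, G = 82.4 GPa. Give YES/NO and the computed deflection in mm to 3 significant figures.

k = Gd⁴/(8D³N_a) = (82.4×10³)(3.1⁴)/(8·20.0³·13) = 9.1464 N/mm
N_t = 13; L_s = 3.1·14 = 43.4 mm; δ_solid = L₀ − L_s = 99.3 − 43.4 = 55.9 mm
δ = F/k = 372/9.1464 = 40.672 mm
δ < δ_solid → spring does not go solid

NO, δ = 40.7 mm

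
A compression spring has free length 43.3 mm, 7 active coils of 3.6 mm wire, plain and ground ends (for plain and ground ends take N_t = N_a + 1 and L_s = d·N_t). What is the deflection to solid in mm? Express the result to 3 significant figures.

N_t = 8; L_s = 3.6·8 = 28.8 mm
δ_solid = L₀ − L_s = 43.3 − 28.8 = 14.5 mm

14.5 mm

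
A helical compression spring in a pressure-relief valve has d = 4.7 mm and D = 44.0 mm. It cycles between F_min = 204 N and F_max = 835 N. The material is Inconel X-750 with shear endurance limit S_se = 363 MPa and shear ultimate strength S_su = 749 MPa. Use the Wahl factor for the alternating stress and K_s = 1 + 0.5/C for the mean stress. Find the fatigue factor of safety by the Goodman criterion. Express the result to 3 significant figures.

0.534

C = D/d = 44.0/4.7 = 9.3617; K_W = (4C−1)/(4C−4)+0.615/C = 1.1554; K_s = 1+0.5/C = 1.0534
F_a = (F_max−F_min)/2 = 315.5 N; F_m = (F_max+F_min)/2 = 519.5 N
τ_a = K_W·8F_aD/(πd³) = 1.1554 × 340.49 = 393.39 MPa
τ_m = K_s·8F_mD/(πd³) = 1.0534 × 560.64 = 590.58 MPa
Goodman: 1/n_f = τ_a/S_se + τ_m/S_su = 393.39/363 + 590.58/749 = 1.08373 + 0.78850 = 1.8722
n_f = 1/1.8722 = 0.5341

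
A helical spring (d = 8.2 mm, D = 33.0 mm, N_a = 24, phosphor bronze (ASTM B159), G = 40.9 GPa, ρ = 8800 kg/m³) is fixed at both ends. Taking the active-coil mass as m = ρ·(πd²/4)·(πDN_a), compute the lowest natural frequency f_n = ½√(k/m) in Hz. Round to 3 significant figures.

k = Gd⁴/(8D³N_a) = (40.9×10³)(8.2⁴)/(8·33.0³·24) = 26.8 N/mm = 26800 N/m
Wire length L = πDN_a = π·33.0·24 = 2488.1 mm
m = ρ·(πd²/4)·L = 8800 × 52.81×10⁻⁶ m² × 2.4881 m = 1.1563 kg
f_n = ½√(k/m) = 0.5·√(26800/1.1563) = 0.5·√(23177) = 76.12 Hz

76.1 Hz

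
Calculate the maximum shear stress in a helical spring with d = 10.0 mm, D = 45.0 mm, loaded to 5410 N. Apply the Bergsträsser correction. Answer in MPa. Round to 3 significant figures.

Spring index C = D/d = 45.0/10.0 = 4.5000
K_B = (4C+2)/(4C−3) = 20.000/15.000 = 1.3333
τ₀ = 8FD/(πd³) = 8·5410·45.0/(π·10.0³) = 1.9476e+06/3141.6 = 619.94 MPa
τ_max = K·τ₀ = 1.3333 × 619.94 = 826.59 MPa

827 MPa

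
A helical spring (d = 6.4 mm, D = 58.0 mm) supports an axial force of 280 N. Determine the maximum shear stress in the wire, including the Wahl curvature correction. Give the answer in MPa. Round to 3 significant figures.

183 MPa

Spring index C = D/d = 58.0/6.4 = 9.0625
K_W = (4C−1)/(4C−4) + 0.615/C = 35.250/32.250 + 0.0679 = 1.1609
τ₀ = 8FD/(πd³) = 8·280·58.0/(π·6.4³) = 129920/823.55 = 157.76 MPa
τ_max = K·τ₀ = 1.1609 × 157.76 = 183.14 MPa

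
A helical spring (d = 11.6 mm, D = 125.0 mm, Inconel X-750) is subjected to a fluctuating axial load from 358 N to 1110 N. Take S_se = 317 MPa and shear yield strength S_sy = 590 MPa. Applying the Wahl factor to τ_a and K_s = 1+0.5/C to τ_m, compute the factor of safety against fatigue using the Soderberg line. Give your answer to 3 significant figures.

C = D/d = 125.0/11.6 = 10.7759; K_W = (4C−1)/(4C−4)+0.615/C = 1.1338; K_s = 1+0.5/C = 1.0464
F_a = (F_max−F_min)/2 = 376 N; F_m = (F_max+F_min)/2 = 734 N
τ_a = K_W·8F_aD/(πd³) = 1.1338 × 76.677 = 86.936 MPa
τ_m = K_s·8F_mD/(πd³) = 1.0464 × 149.68 = 156.63 MPa
Soderberg: 1/n_f = τ_a/S_se + τ_m/S_sy = 86.936/317 + 156.63/590 = 0.27424 + 0.26547 = 0.53972
n_f = 1/0.53972 = 1.853

1.85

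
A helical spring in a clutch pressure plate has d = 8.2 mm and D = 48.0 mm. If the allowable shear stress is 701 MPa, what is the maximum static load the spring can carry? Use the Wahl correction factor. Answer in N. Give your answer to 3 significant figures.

C = D/d = 48.0/8.2 = 5.8537
K_W = (4C−1)/(4C−4) + 0.615/C = 22.415/19.415 + 0.1051 = 1.2596
τ_max = K·8FD/(πd³) → F_max = τ_allow·πd³/(8DK)
F_max = 701·π·8.2³/(8·48.0·1.2596) = 1.2143e+06/483.68 = 2510.4 N

2510 N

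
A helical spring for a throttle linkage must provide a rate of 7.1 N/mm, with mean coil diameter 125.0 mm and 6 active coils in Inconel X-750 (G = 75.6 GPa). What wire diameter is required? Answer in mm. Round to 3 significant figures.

d = (8D³N_a·k / G)^(1/4) = (8·125.0³·6·7.1 / (75.6×10³))^0.25
  = (8804.6)^0.25 = 9.6867 mm

9.69 mm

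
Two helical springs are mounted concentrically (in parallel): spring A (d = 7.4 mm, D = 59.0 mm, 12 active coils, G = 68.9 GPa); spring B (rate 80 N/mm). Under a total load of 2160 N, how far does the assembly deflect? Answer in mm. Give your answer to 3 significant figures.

k_A = Gd⁴/(8D³N_a) = (68.9×10³)(7.4⁴)/(8·59.0³·12) = 10.479 N/mm
Parallel: k_eq = 10.479 + 80 = 90.479 N/mm
δ = F/k_eq = 2160/90.479 = 23.873 mm

23.9 mm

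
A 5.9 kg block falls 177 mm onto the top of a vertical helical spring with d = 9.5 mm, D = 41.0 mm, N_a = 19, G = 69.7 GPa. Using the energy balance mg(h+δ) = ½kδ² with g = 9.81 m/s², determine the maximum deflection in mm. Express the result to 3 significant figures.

k = Gd⁴/(8D³N_a) = (69.7×10³)(9.5⁴)/(8·41.0³·19) = 54.192 N/mm
W = mg = 5.9 × 9.81 = 57.879 N
½kδ² − Wδ − Wh = 0 → δ = (W + √(W² + 2kWh))/k
δ = (57.879 + √(3350 + 1.11034e+06))/54.192 = (57.879 + 1055.3)/54.192 = 20.542 mm

20.5 mm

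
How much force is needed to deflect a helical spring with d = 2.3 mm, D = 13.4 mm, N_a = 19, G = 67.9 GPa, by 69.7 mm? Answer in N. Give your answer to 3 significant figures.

k = Gd⁴/(8D³N_a) = (67.9×10³)(2.3⁴)/(8·13.4³·19) = 5.1954 N/mm
F = k·δ = 5.1954 × 69.7 = 362.12 N

362 N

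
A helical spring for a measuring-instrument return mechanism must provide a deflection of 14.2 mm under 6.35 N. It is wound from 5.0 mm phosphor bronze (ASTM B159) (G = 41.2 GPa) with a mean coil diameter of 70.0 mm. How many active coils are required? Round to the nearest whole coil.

Required rate k = F/δ = 6.35/14.2 = 0.44718 N/mm
N_a = Gd⁴/(8D³k) = (41.2×10³ × 5.0⁴)/(8 × 70.0³ × 0.44718)
    = 2.575e+07 / 1.22707e+06 = 20.98 → 21 coils

21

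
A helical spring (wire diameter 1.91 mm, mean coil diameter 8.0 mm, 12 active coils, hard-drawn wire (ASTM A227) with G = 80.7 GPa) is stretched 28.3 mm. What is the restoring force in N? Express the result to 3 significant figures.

k = Gd⁴/(8D³N_a) = (80.7×10³)(1.91⁴)/(8·8.0³·12) = 21.851 N/mm
F = k·δ = 21.851 × 28.3 = 618.38 N

618 N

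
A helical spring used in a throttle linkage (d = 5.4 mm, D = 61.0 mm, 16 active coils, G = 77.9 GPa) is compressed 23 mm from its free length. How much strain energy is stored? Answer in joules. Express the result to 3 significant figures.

0.603 J

k = Gd⁴/(8D³N_a) = (77.9×10³)(5.4⁴)/(8·61.0³·16) = 2.2799 N/mm
U = ½kδ² = 0.5 × 2.2799 × 23² = 603.03 N·mm = 0.60303 J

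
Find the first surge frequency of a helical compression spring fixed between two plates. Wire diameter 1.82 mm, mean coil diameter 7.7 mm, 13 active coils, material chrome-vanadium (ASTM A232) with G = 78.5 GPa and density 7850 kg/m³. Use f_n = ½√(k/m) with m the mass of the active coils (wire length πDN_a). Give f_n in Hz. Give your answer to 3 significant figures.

k = Gd⁴/(8D³N_a) = (78.5×10³)(1.82⁴)/(8·7.7³·13) = 18.141 N/mm = 18141 N/m
Wire length L = πDN_a = π·7.7·13 = 314.47 mm
m = ρ·(πd²/4)·L = 7850 × 2.6016×10⁻⁶ m² × 0.31447 m = 0.0064222 kg
f_n = ½√(k/m) = 0.5·√(18141/0.0064222) = 0.5·√(2.8246e+06) = 840.33 Hz

840 Hz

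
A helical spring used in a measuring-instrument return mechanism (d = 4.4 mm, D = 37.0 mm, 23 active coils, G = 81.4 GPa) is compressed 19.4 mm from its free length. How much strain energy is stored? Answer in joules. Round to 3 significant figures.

0.616 J

k = Gd⁴/(8D³N_a) = (81.4×10³)(4.4⁴)/(8·37.0³·23) = 3.2735 N/mm
U = ½kδ² = 0.5 × 3.2735 × 19.4² = 616.01 N·mm = 0.61601 J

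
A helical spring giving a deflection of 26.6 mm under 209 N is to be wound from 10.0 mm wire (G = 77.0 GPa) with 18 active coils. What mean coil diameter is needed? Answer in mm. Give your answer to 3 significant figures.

Required rate k = F/δ = 209/26.6 = 7.8571 N/mm
D = (Gd⁴/(8N_a·k))^(1/3) = (77.0×10³·10.0⁴/(8·18·7.8571))^(1/3)
  = (680556)^(1/3) = 87.9605 mm

88.0 mm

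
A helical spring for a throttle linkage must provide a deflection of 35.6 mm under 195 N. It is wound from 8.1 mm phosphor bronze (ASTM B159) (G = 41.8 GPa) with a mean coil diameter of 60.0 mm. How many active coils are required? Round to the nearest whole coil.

Required rate k = F/δ = 195/35.6 = 5.4775 N/mm
N_a = Gd⁴/(8D³k) = (41.8×10³ × 8.1⁴)/(8 × 60.0³ × 5.4775)
    = 1.79935e+08 / 9.46517e+06 = 19.01 → 19 coils

19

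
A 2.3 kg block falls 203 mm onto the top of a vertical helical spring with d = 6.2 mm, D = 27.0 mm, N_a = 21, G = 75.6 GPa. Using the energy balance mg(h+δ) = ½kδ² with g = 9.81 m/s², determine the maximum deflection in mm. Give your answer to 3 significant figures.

17.1 mm

k = Gd⁴/(8D³N_a) = (75.6×10³)(6.2⁴)/(8·27.0³·21) = 33.782 N/mm
W = mg = 2.3 × 9.81 = 22.563 N
½kδ² − Wδ − Wh = 0 → δ = (W + √(W² + 2kWh))/k
δ = (22.563 + √(509.09 + 309465))/33.782 = (22.563 + 556.75)/33.782 = 17.149 mm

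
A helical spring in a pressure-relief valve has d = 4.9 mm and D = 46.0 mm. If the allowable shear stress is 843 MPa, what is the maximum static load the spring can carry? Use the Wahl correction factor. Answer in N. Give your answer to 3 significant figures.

C = D/d = 46.0/4.9 = 9.3878
K_W = (4C−1)/(4C−4) + 0.615/C = 36.551/33.551 + 0.0655 = 1.1549
τ_max = K·8FD/(πd³) → F_max = τ_allow·πd³/(8DK)
F_max = 843·π·4.9³/(8·46.0·1.1549) = 3.1158e+05/425.01 = 733.1 N

733 N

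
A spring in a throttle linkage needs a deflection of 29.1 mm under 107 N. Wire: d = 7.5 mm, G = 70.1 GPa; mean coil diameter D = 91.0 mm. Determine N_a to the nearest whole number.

Required rate k = F/δ = 107/29.1 = 3.677 N/mm
N_a = Gd⁴/(8D³k) = (70.1×10³ × 7.5⁴)/(8 × 91.0³ × 3.677)
    = 2.21801e+08 / 2.21669e+07 = 10.01 → 10 coils

10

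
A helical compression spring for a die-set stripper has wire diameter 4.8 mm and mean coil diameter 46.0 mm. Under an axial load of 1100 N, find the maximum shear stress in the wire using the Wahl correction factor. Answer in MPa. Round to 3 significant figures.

Spring index C = D/d = 46.0/4.8 = 9.5833
K_W = (4C−1)/(4C−4) + 0.615/C = 37.333/34.333 + 0.0642 = 1.1516
τ₀ = 8FD/(πd³) = 8·1100·46.0/(π·4.8³) = 404800/347.44 = 1165.1 MPa
τ_max = K·τ₀ = 1.1516 × 1165.1 = 1341.7 MPa

1340 MPa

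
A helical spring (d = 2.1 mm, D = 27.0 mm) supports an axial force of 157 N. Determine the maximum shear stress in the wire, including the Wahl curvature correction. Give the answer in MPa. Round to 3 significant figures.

1300 MPa

Spring index C = D/d = 27.0/2.1 = 12.8571
K_W = (4C−1)/(4C−4) + 0.615/C = 50.429/47.429 + 0.0478 = 1.1111
τ₀ = 8FD/(πd³) = 8·157·27.0/(π·2.1³) = 33912/29.094 = 1165.6 MPa
τ_max = K·τ₀ = 1.1111 × 1165.6 = 1295.1 MPa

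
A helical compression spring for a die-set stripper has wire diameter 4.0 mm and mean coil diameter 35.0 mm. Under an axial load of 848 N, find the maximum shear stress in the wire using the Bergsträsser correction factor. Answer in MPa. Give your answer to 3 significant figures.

Spring index C = D/d = 35.0/4.0 = 8.7500
K_B = (4C+2)/(4C−3) = 37.000/32.000 = 1.1562
τ₀ = 8FD/(πd³) = 8·848·35.0/(π·4.0³) = 237440/201.06 = 1180.9 MPa
τ_max = K·τ₀ = 1.1562 × 1180.9 = 1365.4 MPa

1370 MPa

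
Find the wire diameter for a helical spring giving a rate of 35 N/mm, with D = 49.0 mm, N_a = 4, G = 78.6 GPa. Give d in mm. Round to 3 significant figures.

d = (8D³N_a·k / G)^(1/4) = (8·49.0³·4·35 / (78.6×10³))^0.25
  = (1676.4)^0.25 = 6.3988 mm

6.40 mm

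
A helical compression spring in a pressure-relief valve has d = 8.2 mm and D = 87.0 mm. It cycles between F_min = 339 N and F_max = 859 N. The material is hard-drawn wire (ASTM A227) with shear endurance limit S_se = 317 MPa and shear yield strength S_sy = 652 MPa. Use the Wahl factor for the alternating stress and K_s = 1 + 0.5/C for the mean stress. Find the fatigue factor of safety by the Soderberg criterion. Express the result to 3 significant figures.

1.31

C = D/d = 87.0/8.2 = 10.6098; K_W = (4C−1)/(4C−4)+0.615/C = 1.1360; K_s = 1+0.5/C = 1.0471
F_a = (F_max−F_min)/2 = 260 N; F_m = (F_max+F_min)/2 = 599 N
τ_a = K_W·8F_aD/(πd³) = 1.1360 × 104.47 = 118.68 MPa
τ_m = K_s·8F_mD/(πd³) = 1.0471 × 240.68 = 252.03 MPa
Soderberg: 1/n_f = τ_a/S_se + τ_m/S_sy = 118.68/317 + 252.03/652 = 0.37438 + 0.38654 = 0.76092
n_f = 1/0.76092 = 1.314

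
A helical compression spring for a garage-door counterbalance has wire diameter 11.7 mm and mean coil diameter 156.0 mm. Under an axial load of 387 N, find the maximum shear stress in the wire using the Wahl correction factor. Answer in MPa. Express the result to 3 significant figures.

Spring index C = D/d = 156.0/11.7 = 13.3333
K_W = (4C−1)/(4C−4) + 0.615/C = 52.333/49.333 + 0.0461 = 1.1069
τ₀ = 8FD/(πd³) = 8·387·156.0/(π·11.7³) = 482976/5031.6 = 95.988 MPa
τ_max = K·τ₀ = 1.1069 × 95.988 = 106.25 MPa

106 MPa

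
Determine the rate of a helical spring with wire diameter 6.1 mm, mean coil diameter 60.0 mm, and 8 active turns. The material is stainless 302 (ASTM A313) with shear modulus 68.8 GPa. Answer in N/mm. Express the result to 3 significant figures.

6.89 N/mm

k = Gd⁴/(8D³N_a) = (68.8×10³ × 6.1⁴) / (8 × 60.0³ × 8)
  = 9.52594e+07 / 1.3824e+07 = 6.8909 N/mm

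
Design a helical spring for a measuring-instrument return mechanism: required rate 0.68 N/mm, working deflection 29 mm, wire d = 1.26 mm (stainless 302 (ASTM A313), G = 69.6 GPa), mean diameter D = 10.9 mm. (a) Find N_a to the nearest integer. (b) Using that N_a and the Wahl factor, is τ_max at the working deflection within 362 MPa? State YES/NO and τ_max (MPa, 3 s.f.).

N_a = Gd⁴/(8D³k) = (69.6×10³)(1.26⁴)/(8·10.9³·0.68) = 24.9 → N_a = 25
Actual rate k = Gd⁴/(8D³·25) = 0.6773 N/mm
Working load F = kδ = 0.6773·29 = 19.642 N
C = 10.9/1.26 = 8.6508; K_W = (4C−1)/(4C−4)+0.615/C = 1.1691
τ_max = K_W·8FD/(πd³) = 1.1691·272.54 = 318.64 MPa
τ_max ≤ 362 MPa → acceptable

(a) 25 coils; (b) YES, τ_max = 319 MPa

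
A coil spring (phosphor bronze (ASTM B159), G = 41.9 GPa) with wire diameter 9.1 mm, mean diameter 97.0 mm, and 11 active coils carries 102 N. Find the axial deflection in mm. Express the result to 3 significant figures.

28.5 mm

k = Gd⁴/(8D³N_a) = (41.9×10³)(9.1⁴)/(8·97.0³·11) = 3.5775 N/mm
δ = F/k = 102 / 3.5775 = 28.511 mm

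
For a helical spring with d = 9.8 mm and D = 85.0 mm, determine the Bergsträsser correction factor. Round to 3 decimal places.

1.158

C = D/d = 85.0/9.8 = 8.6735
K_B = (4C+2)/(4C−3) = 36.694/31.694 = 1.1578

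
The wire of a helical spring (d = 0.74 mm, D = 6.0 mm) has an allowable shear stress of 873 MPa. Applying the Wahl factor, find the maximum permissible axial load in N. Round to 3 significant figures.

19.6 N

C = D/d = 6.0/0.74 = 8.1081
K_W = (4C−1)/(4C−4) + 0.615/C = 31.432/28.432 + 0.0758 = 1.1814
τ_max = K·8FD/(πd³) → F_max = τ_allow·πd³/(8DK)
F_max = 873·π·0.74³/(8·6.0·1.1814) = 1111.4/56.705 = 19.599 N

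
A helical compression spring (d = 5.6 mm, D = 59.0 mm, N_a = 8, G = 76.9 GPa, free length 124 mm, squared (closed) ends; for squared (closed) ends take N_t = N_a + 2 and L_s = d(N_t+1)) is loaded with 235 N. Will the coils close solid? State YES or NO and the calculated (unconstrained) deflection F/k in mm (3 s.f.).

NO, δ = 40.8 mm

k = Gd⁴/(8D³N_a) = (76.9×10³)(5.6⁴)/(8·59.0³·8) = 5.7536 N/mm
N_t = 10; L_s = 5.6·11 = 61.6 mm; δ_solid = L₀ − L_s = 124 − 61.6 = 62.4 mm
δ = F/k = 235/5.7536 = 40.844 mm
δ < δ_solid → spring does not go solid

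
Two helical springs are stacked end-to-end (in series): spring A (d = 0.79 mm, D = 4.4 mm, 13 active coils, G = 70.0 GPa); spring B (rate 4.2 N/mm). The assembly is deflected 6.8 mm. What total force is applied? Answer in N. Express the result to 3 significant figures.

k_A = Gd⁴/(8D³N_a) = (70.0×10³)(0.79⁴)/(8·4.4³·13) = 3.0776 N/mm
Series: 1/k_eq = 1/3.0776 + 1/4.2 = 0.56302; k_eq = 1.7761 N/mm
F = k_eq·δ = 1.7761·6.8 = 12.078 N

12.1 N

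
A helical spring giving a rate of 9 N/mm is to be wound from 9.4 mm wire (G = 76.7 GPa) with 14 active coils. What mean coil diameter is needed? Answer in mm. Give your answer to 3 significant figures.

D = (Gd⁴/(8N_a·k))^(1/3) = (76.7×10³·9.4⁴/(8·14·9))^(1/3)
  = (594082)^(1/3) = 84.0650 mm

84.1 mm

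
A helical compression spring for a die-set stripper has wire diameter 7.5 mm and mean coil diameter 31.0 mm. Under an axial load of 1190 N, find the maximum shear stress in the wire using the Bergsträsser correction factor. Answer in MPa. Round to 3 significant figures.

Spring index C = D/d = 31.0/7.5 = 4.1333
K_B = (4C+2)/(4C−3) = 18.533/13.533 = 1.3695
τ₀ = 8FD/(πd³) = 8·1190·31.0/(π·7.5³) = 295120/1325.4 = 222.67 MPa
τ_max = K·τ₀ = 1.3695 × 222.67 = 304.94 MPa

305 MPa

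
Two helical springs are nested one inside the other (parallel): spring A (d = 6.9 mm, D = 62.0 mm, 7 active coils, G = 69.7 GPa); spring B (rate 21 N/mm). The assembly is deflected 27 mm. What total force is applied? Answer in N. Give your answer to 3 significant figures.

887 N

k_A = Gd⁴/(8D³N_a) = (69.7×10³)(6.9⁴)/(8·62.0³·7) = 11.838 N/mm
Parallel: k_eq = 11.838 + 21 = 32.838 N/mm
F = k_eq·δ = 32.838·27 = 886.62 N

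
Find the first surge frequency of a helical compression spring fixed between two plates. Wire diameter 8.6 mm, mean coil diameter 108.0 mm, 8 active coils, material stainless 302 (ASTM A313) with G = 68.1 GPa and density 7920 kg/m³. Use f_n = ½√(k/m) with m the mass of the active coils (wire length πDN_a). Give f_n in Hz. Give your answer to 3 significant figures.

k = Gd⁴/(8D³N_a) = (68.1×10³)(8.6⁴)/(8·108.0³·8) = 4.6205 N/mm = 4620.5 N/m
Wire length L = πDN_a = π·108.0·8 = 2714.3 mm
m = ρ·(πd²/4)·L = 7920 × 58.088×10⁻⁶ m² × 2.7143 m = 1.2488 kg
f_n = ½√(k/m) = 0.5·√(4620.5/1.2488) = 0.5·√(3700.1) = 30.414 Hz

30.4 Hz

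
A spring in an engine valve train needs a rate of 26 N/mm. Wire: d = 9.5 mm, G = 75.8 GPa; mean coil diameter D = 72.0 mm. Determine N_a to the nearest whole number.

N_a = Gd⁴/(8D³k) = (75.8×10³ × 9.5⁴)/(8 × 72.0³ × 26)
    = 6.17396e+08 / 7.76356e+07 = 7.952 → 8 coils

8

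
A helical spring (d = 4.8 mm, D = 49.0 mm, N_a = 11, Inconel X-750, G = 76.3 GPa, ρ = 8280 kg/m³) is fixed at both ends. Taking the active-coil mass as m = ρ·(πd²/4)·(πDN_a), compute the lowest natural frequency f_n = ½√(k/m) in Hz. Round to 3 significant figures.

k = Gd⁴/(8D³N_a) = (76.3×10³)(4.8⁴)/(8·49.0³·11) = 3.9122 N/mm = 3912.2 N/m
Wire length L = πDN_a = π·49.0·11 = 1693.3 mm
m = ρ·(πd²/4)·L = 8280 × 18.096×10⁻⁶ m² × 1.6933 m = 0.25371 kg
f_n = ½√(k/m) = 0.5·√(3912.2/0.25371) = 0.5·√(15420) = 62.088 Hz

62.1 Hz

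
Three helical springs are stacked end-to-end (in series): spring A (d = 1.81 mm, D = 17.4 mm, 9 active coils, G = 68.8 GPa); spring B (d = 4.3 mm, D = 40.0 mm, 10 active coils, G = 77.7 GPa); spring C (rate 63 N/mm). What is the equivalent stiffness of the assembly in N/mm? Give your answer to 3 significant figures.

1.38 N/mm

k_A = Gd⁴/(8D³N_a) = (68.8×10³)(1.81⁴)/(8·17.4³·9) = 1.9468 N/mm
k_B = Gd⁴/(8D³N_a) = (77.7×10³)(4.3⁴)/(8·40.0³·10) = 5.1883 N/mm
Series: 1/k_eq = 1/1.9468 + 1/5.1883 + 1/63 = 0.72228; k_eq = 1.3845 N/mm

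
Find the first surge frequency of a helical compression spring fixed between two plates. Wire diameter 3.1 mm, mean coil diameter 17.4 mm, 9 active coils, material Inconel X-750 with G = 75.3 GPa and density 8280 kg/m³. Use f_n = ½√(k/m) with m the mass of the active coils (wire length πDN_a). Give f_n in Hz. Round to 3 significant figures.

k = Gd⁴/(8D³N_a) = (75.3×10³)(3.1⁴)/(8·17.4³·9) = 18.334 N/mm = 18334 N/m
Wire length L = πDN_a = π·17.4·9 = 491.97 mm
m = ρ·(πd²/4)·L = 8280 × 7.5477×10⁻⁶ m² × 0.49197 m = 0.030746 kg
f_n = ½√(k/m) = 0.5·√(18334/0.030746) = 0.5·√(5.9632e+05) = 386.11 Hz

386 Hz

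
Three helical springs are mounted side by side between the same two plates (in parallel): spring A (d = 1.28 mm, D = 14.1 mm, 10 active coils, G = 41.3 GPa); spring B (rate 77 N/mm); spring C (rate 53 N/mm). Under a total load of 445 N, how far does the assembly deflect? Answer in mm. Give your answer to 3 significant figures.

3.41 mm

k_A = Gd⁴/(8D³N_a) = (41.3×10³)(1.28⁴)/(8·14.1³·10) = 0.49436 N/mm
Parallel: k_eq = 0.49436 + 77 + 53 = 130.49 N/mm
δ = F/k_eq = 445/130.49 = 3.4101 mm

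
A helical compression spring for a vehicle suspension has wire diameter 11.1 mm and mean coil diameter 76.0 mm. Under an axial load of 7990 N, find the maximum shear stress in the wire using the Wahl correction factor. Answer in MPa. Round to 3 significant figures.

Spring index C = D/d = 76.0/11.1 = 6.8468
K_W = (4C−1)/(4C−4) + 0.615/C = 26.387/23.387 + 0.0898 = 1.2181
τ₀ = 8FD/(πd³) = 8·7990·76.0/(π·11.1³) = 4.85792e+06/4296.5 = 1130.7 MPa
τ_max = K·τ₀ = 1.2181 × 1130.7 = 1377.3 MPa

1380 MPa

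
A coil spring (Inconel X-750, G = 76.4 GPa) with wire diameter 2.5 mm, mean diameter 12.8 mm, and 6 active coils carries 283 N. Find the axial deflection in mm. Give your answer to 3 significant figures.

k = Gd⁴/(8D³N_a) = (76.4×10³)(2.5⁴)/(8·12.8³·6) = 29.647 N/mm
δ = F/k = 283 / 29.647 = 9.5456 mm

9.55 mm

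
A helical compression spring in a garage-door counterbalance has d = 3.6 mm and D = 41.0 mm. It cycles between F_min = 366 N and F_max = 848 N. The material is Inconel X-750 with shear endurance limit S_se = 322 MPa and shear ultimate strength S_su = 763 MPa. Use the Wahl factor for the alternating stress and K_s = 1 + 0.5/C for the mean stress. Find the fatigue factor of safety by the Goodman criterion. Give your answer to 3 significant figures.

0.267

C = D/d = 41.0/3.6 = 11.3889; K_W = (4C−1)/(4C−4)+0.615/C = 1.1262; K_s = 1+0.5/C = 1.0439
F_a = (F_max−F_min)/2 = 241 N; F_m = (F_max+F_min)/2 = 607 N
τ_a = K_W·8F_aD/(πd³) = 1.1262 × 539.3 = 607.36 MPa
τ_m = K_s·8F_mD/(πd³) = 1.0439 × 1358.3 = 1418 MPa
Goodman: 1/n_f = τ_a/S_se + τ_m/S_su = 607.36/322 + 1418/763 = 1.88621 + 1.85841 = 3.7446
n_f = 1/3.7446 = 0.2671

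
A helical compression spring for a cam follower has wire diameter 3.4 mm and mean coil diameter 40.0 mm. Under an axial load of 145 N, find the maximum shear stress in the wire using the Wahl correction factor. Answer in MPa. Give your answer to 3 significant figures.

Spring index C = D/d = 40.0/3.4 = 11.7647
K_W = (4C−1)/(4C−4) + 0.615/C = 46.059/43.059 + 0.0523 = 1.1219
τ₀ = 8FD/(πd³) = 8·145·40.0/(π·3.4³) = 46400/123.48 = 375.78 MPa
τ_max = K·τ₀ = 1.1219 × 375.78 = 421.6 MPa

422 MPa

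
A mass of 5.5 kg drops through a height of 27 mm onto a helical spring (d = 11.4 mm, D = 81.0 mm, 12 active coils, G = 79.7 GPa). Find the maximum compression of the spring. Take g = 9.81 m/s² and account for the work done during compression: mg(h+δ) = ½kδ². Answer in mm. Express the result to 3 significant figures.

12.8 mm

k = Gd⁴/(8D³N_a) = (79.7×10³)(11.4⁴)/(8·81.0³·12) = 26.385 N/mm
W = mg = 5.5 × 9.81 = 53.955 N
½kδ² − Wδ − Wh = 0 → δ = (W + √(W² + 2kWh))/k
δ = (53.955 + √(2911.1 + 76873.5))/26.385 = (53.955 + 282.46)/26.385 = 12.75 mm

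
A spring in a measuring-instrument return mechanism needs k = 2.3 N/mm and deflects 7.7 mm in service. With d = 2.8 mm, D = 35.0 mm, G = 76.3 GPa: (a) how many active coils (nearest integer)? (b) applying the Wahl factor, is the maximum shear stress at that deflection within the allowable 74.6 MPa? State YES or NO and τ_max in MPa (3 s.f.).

(a) 6 coils; (b) NO, τ_max = 79.4 MPa

N_a = Gd⁴/(8D³k) = (76.3×10³)(2.8⁴)/(8·35.0³·2.3) = 5.945 → N_a = 6
Actual rate k = Gd⁴/(8D³·6) = 2.2788 N/mm
Working load F = kδ = 2.2788·7.7 = 17.547 N
C = 35.0/2.8 = 12.5000; K_W = (4C−1)/(4C−4)+0.615/C = 1.1144
τ_max = K_W·8FD/(πd³) = 1.1144·71.242 = 79.393 MPa
τ_max > 74.6 MPa → exceeds allowable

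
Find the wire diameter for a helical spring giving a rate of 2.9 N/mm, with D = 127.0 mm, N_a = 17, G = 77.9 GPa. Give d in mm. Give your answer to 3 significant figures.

d = (8D³N_a·k / G)^(1/4) = (8·127.0³·17·2.9 / (77.9×10³))^0.25
  = (10371)^0.25 = 10.0914 mm

10.1 mm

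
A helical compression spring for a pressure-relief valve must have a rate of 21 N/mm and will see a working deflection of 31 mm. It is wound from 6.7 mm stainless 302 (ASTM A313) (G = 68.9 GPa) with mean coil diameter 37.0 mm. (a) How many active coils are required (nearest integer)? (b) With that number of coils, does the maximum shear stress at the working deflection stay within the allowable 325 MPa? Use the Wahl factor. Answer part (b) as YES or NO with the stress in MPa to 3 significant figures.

N_a = Gd⁴/(8D³k) = (68.9×10³)(6.7⁴)/(8·37.0³·21) = 16.32 → N_a = 16
Actual rate k = Gd⁴/(8D³·16) = 21.414 N/mm
Working load F = kδ = 21.414·31 = 663.84 N
C = 37.0/6.7 = 5.5224; K_W = (4C−1)/(4C−4)+0.615/C = 1.2772
τ_max = K_W·8FD/(πd³) = 1.2772·207.96 = 265.61 MPa
τ_max ≤ 325 MPa → acceptable

(a) 16 coils; (b) YES, τ_max = 266 MPa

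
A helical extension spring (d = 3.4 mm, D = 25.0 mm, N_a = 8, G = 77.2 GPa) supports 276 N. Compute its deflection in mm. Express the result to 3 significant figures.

26.8 mm

k = Gd⁴/(8D³N_a) = (77.2×10³)(3.4⁴)/(8·25.0³·8) = 10.317 N/mm
δ = F/k = 276 / 10.317 = 26.753 mm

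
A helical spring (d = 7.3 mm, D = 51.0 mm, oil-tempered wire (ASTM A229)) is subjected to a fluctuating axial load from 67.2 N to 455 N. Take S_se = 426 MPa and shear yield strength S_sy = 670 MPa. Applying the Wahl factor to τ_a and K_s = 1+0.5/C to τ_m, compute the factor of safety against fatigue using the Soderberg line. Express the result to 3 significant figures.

C = D/d = 51.0/7.3 = 6.9863; K_W = (4C−1)/(4C−4)+0.615/C = 1.2133; K_s = 1+0.5/C = 1.0716
F_a = (F_max−F_min)/2 = 193.9 N; F_m = (F_max+F_min)/2 = 261.1 N
τ_a = K_W·8F_aD/(πd³) = 1.2133 × 64.732 = 78.54 MPa
τ_m = K_s·8F_mD/(πd³) = 1.0716 × 87.166 = 93.405 MPa
Soderberg: 1/n_f = τ_a/S_se + τ_m/S_sy = 78.54/426 + 93.405/670 = 0.18437 + 0.13941 = 0.32378
n_f = 1/0.32378 = 3.089

3.09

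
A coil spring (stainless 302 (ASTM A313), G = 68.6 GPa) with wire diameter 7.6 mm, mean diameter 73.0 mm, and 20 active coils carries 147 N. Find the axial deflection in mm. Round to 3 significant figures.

40.0 mm

k = Gd⁴/(8D³N_a) = (68.6×10³)(7.6⁴)/(8·73.0³·20) = 3.677 N/mm
δ = F/k = 147 / 3.677 = 39.979 mm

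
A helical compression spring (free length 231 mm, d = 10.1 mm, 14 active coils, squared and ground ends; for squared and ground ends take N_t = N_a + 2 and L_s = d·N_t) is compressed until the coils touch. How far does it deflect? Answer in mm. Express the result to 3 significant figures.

N_t = 16; L_s = 10.1·16 = 161.6 mm
δ_solid = L₀ − L_s = 231 − 161.6 = 69.4 mm

69.4 mm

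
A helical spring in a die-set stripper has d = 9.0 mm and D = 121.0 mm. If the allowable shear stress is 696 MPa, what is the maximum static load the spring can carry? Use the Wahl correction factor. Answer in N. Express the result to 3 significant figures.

1490 N

C = D/d = 121.0/9.0 = 13.4444
K_W = (4C−1)/(4C−4) + 0.615/C = 52.778/49.778 + 0.0457 = 1.1060
τ_max = K·8FD/(πd³) → F_max = τ_allow·πd³/(8DK)
F_max = 696·π·9.0³/(8·121.0·1.1060) = 1.594e+06/1070.6 = 1488.9 N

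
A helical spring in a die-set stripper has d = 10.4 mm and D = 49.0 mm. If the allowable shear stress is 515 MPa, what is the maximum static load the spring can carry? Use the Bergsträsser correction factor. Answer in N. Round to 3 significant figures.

3530 N

C = D/d = 49.0/10.4 = 4.7115
K_B = (4C+2)/(4C−3) = 20.846/15.846 = 1.3155
τ_max = K·8FD/(πd³) → F_max = τ_allow·πd³/(8DK)
F_max = 515·π·10.4³/(8·49.0·1.3155) = 1.8199e+06/515.69 = 3529.1 N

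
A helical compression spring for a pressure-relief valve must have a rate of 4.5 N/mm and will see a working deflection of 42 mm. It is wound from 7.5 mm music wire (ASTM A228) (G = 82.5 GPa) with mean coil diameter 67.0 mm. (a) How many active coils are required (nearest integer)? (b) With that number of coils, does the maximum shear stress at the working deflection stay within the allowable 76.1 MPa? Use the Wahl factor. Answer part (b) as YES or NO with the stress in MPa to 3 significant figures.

(a) 24 coils; (b) NO, τ_max = 89.3 MPa

N_a = Gd⁴/(8D³k) = (82.5×10³)(7.5⁴)/(8·67.0³·4.5) = 24.11 → N_a = 24
Actual rate k = Gd⁴/(8D³·24) = 4.5204 N/mm
Working load F = kδ = 4.5204·42 = 189.86 N
C = 67.0/7.5 = 8.9333; K_W = (4C−1)/(4C−4)+0.615/C = 1.1634
τ_max = K_W·8FD/(πd³) = 1.1634·76.781 = 89.326 MPa
τ_max > 76.1 MPa → exceeds allowable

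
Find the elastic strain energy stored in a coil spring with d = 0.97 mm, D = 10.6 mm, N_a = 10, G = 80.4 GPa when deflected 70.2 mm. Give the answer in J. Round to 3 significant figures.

k = Gd⁴/(8D³N_a) = (80.4×10³)(0.97⁴)/(8·10.6³·10) = 0.74703 N/mm
U = ½kδ² = 0.5 × 0.74703 × 70.2² = 1840.7 N·mm = 1.8407 J

1.84 J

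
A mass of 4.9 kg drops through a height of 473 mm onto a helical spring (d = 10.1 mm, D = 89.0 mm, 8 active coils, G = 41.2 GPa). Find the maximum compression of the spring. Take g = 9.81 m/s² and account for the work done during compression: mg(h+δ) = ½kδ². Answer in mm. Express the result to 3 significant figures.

74.4 mm

k = Gd⁴/(8D³N_a) = (41.2×10³)(10.1⁴)/(8·89.0³·8) = 9.5024 N/mm
W = mg = 4.9 × 9.81 = 48.069 N
½kδ² − Wδ − Wh = 0 → δ = (W + √(W² + 2kWh))/k
δ = (48.069 + √(2310.6 + 432105))/9.5024 = (48.069 + 659.1)/9.5024 = 74.42 mm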